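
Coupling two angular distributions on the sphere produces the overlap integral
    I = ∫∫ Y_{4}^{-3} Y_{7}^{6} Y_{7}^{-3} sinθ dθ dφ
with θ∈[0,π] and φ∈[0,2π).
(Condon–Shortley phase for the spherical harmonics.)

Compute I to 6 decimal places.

m-sum 0 ✓  L=18 even ✓  3≤7≤11 ✓
Π(2lᵢ+1) = 9×15×15 = 2025
triangle coeff Δ(4,7,7) = 1/58198140
Σ_t [0,4]: t=0:+1/17418240 t=1:−1/622080 t=2:+1/230400 t=3:−1/622080 t=4:+1/17418240 = 1/806400
(3j)²=2268/230945 [(4 7 7; 0 0 0)], sign=-1
Σ_t [3,4]: t=3:−1/522547200 t=4:+1/52254720 = 1/58060800
(3j)²=9/646 [(4 7 7; -3 6 -3)], sign=+1
⇒ 4πI² = 4133430/14919047
I = (-1)√(4133430/14919047/(4π)) = -0.14848406

-0.148484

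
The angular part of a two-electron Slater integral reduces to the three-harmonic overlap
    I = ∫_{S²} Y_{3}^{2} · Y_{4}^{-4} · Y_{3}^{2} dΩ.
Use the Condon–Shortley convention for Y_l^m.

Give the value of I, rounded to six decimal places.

m-sum 0 ✓  L=10 even ✓  1≤3≤7 ✓
Π(2lᵢ+1) = 7×9×7 = 441
triangle coeff Δ(3,4,3) = 1/34650
Σ_t [1,3]: t=1:−1/72 t=2:+1/16 t=3:−1/72 = 5/144
(3j)²=2/77 [(3 4 3; 0 0 0)], sign=-1
Σ_t [0,0]: t=0:+1/576 = 1/576
(3j)²=5/99 [(3 4 3; 2 -4 2)], sign=-1
⇒ 4πI² = 70/121
I = (+1)√(70/121/(4π)) = 0.21456131

0.214561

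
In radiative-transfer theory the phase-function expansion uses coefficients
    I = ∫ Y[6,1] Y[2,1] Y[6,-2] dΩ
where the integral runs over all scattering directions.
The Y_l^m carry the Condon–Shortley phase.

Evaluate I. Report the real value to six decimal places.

m-sum 0 ✓  L=14 even ✓  4≤6≤8 ✓
Π(2lᵢ+1) = 13×5×13 = 845
triangle coeff Δ(6,2,6) = 1/90090
Σ_t [0,2]: t=0:+1/69120 t=1:−1/14400 t=2:+1/69120 = -7/172800
(3j)²=14/715 [(6 2 6; 0 0 0)], sign=-1
Σ_t [1,2]: t=1:−1/34560 t=2:+1/60480 = -1/80640
(3j)²=6/1001 [(6 2 6; 1 1 -2)], sign=-1
⇒ 4πI² = 12/121
I = (+1)√(12/121/(4π)) = 0.08883682

0.088837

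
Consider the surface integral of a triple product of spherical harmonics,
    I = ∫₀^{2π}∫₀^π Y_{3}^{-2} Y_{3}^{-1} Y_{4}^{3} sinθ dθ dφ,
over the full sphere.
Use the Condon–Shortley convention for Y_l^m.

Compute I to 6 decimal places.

-0.095955

m-sum 0 ✓  L=10 even ✓  0≤4≤6 ✓
Π(2lᵢ+1) = 7×7×9 = 441
triangle coeff Δ(3,3,4) = 1/34650
Σ_t [0,2]: t=0:+1/72 t=1:−1/16 t=2:+1/72 = -5/144
(3j)²=2/77 [(3 3 4; 0 0 0)], sign=-1
Σ_t [1,2]: t=1:−1/144 t=2:+1/288 = -1/288
(3j)²=1/99 [(3 3 4; -2 -1 3)], sign=+1
⇒ 4πI² = 14/121
I = (-1)√(14/121/(4π)) = -0.09595473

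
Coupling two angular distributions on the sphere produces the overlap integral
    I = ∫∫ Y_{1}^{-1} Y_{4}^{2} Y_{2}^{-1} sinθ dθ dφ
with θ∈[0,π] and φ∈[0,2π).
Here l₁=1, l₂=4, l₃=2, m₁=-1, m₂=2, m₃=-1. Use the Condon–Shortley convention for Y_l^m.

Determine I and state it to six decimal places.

0.000000

l₃=2 ∉ [3,5] — triangle fails ⇒ I = 0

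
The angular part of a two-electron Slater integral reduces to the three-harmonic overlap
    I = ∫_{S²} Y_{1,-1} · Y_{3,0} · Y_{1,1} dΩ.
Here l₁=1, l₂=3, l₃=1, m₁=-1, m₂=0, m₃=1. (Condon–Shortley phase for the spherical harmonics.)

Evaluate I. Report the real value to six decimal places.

0.000000

|1−3|≤1≤1+3 violated ⇒ I = 0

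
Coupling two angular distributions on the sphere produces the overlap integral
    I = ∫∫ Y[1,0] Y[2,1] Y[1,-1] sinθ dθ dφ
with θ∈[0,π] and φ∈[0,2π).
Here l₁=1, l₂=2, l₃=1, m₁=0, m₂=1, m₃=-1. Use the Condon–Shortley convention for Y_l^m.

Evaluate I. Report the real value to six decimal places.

Rules hold: Σm=0, L=4 even, 1≤1≤3.
N = 3·5·3 = 45
Δ = 2!·0!·2!/5! = 1/30
Racah Σ t=1..1: t=1:−1/1 = -1/1
⇒ 3j(1 2 1; 0 0 0)² = 2/15, sgn +1
Racah Σ t=1..1: t=1:−1/2 = -1/2
⇒ 3j(1 2 1; 0 1 -1)² = 1/10, sgn -1
4πI² = N·(3j₀)²·(3jₘ)² = 3/5
I = -1·√(0.6/4π) = -0.21850969

-0.218510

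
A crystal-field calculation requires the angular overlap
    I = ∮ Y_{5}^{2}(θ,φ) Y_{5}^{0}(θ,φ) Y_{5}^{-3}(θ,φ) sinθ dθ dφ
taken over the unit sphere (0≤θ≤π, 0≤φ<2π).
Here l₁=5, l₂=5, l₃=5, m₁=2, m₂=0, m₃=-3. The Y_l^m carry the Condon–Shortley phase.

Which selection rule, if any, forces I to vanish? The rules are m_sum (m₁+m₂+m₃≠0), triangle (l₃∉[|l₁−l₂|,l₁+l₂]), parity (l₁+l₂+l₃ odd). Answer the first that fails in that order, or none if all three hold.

Σmᵢ = -1  ✗
l₃∈[|l₁−l₂|,l₁+l₂]=[0,10], have l₃=5
Σlᵢ = 15 ⇒ odd

m_sum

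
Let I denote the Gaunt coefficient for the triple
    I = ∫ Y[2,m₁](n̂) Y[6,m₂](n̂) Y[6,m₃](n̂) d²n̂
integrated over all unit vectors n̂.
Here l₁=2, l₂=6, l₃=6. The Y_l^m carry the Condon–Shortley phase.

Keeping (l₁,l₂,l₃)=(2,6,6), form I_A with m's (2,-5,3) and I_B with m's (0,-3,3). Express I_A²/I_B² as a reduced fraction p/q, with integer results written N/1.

Shared (l₁,l₂,l₃)=(2,6,6): N and (l;000)² cancel in I_A²/I_B².
A: Δ = 2!·2!·10!/15! = 1/90090; Racah Σ t=0..0: t=0:+1/1451520 = 1/1451520; ⇒ 3j(2 6 6; 2 -5 3)² = 1/91, sgn -1
B: Δ = 2!·2!·10!/15! = 1/90090; Racah Σ t=0..2: t=0:+1/120960 t=1:−1/80640 t=2:+1/1451520 = -1/290304; ⇒ 3j(2 6 6; 0 -3 3)² = 5/2002, sgn +1
I_A²/I_B² = (1/91)/(5/2002) = 22/5

22/5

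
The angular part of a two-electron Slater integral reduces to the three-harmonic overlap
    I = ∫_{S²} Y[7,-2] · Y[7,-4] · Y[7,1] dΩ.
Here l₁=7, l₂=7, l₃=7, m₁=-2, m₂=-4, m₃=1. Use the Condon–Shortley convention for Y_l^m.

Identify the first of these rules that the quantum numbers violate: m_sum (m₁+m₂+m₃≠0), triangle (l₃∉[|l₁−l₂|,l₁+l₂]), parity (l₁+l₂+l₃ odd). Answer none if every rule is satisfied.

azimuthal sum: -2 − 4 + 1 = -5  ✗
0 ≤ 7 ≤ 14 (triangle on l)
L = 7 + 7 + 7 = 21 (odd)

m_sum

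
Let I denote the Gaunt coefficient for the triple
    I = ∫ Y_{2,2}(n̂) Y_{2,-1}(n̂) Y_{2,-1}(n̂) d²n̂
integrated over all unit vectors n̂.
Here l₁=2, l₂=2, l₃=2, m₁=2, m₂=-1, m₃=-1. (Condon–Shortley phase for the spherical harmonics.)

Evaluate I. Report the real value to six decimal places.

Checks pass: Σm=0; 6 even; l₃=2∈[0,4].
(2·2+1)(2·2+1)(2·2+1) = 125
Δ: 2! 2! 2! / 7! → 1/630
sum: t=0:+1/8 t=1:−1/1 t=2:+1/8 = -3/4
3j²(2 2 2; 0 0 0) = Δ·Π!·Σ² = 2/35  (sign -1)
sum: t=0:+1/4 = 1/4
3j²(2 2 2; 2 -1 -1) = Δ·Π!·Σ² = 3/35  (sign -1)
combine: 4πI² = 125·2/35·3/35 = 30/49
take √, sign +1: I = 0.22072812

0.220728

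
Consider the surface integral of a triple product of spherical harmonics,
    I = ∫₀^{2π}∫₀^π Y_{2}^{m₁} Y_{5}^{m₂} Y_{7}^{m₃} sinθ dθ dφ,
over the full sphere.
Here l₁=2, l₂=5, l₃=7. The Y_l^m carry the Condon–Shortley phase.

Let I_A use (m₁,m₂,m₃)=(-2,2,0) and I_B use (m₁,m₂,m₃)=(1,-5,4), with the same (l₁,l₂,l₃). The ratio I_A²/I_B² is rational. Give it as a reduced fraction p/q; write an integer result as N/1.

35/11

Shared (l₁,l₂,l₃)=(2,5,7): N and (l;000)² cancel in I_A²/I_B².
A: Δ = 0!·4!·10!/15! = 1/15015; Racah Σ t=0..0: t=0:+1/725760 = 1/725760; ⇒ 3j(2 5 7; -2 2 0)² = 1/429, sgn -1
B: Δ = 0!·4!·10!/15! = 1/15015; Racah Σ t=0..0: t=0:+1/21772800 = 1/21772800; ⇒ 3j(2 5 7; 1 -5 4)² = 1/1365, sgn -1
I_A²/I_B² = (1/429)/(1/1365) = 35/11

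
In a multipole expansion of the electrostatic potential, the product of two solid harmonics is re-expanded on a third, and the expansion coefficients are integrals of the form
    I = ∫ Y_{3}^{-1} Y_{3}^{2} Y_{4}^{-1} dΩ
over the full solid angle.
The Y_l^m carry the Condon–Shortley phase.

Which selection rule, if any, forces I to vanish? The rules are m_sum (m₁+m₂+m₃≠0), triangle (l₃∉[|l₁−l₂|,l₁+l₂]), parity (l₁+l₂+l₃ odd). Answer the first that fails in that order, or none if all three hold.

none

m₁+m₂+m₃ = -1 + 2 − 1 = 0  ✓
triangle: |3−3|=0 ≤ l₃=4 ≤ 3+3=6  ✓
parity: l₁+l₂+l₃ = 10 is even  ✓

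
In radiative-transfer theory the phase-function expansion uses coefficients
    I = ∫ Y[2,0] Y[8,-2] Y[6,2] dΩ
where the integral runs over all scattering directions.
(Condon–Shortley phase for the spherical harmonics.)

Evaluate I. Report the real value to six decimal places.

0.220478

Rules hold: Σm=0, L=16 even, 6≤6≤10.
N = 5·17·13 = 1105
Δ = 4!·0!·12!/17! = 1/30940
Racah Σ t=2..2: t=2:+1/2073600 = 1/2073600
⇒ 3j(2 8 6; 0 0 0)² = 28/1105, sgn +1
Racah Σ t=2..2: t=2:+1/3870720 = 1/3870720
⇒ 3j(2 8 6; 0 -2 2)² = 135/6188, sgn +1
4πI² = N·(3j₀)²·(3jₘ)² = 135/221
I = +1·√(0.61086/4π) = 0.22047828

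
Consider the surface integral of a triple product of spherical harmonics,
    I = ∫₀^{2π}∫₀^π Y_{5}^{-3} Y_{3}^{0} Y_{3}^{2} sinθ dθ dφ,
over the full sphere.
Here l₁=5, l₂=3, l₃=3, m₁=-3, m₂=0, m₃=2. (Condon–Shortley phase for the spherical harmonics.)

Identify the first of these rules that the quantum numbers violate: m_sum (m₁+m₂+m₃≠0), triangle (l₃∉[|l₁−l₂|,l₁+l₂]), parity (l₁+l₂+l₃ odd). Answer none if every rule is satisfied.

m_sum

Σmᵢ = -1  ✗
l₃∈[|l₁−l₂|,l₁+l₂]=[2,8], have l₃=3
Σlᵢ = 11 ⇒ odd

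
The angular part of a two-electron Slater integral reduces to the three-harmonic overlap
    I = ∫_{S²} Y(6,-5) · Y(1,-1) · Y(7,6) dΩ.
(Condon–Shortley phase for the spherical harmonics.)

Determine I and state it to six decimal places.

0.309019

Checks pass: Σm=0; 14 even; l₃=7∈[5,7].
(2·6+1)(2·1+1)(2·7+1) = 585
Δ: 0! 12! 2! / 15! → 1/1365
sum: t=0:+1/518400 = 1/518400
3j²(6 1 7; 0 0 0) = Δ·Π!·Σ² = 7/195  (sign -1)
sum: t=0:+1/79833600 = 1/79833600
3j²(6 1 7; -5 -1 6) = Δ·Π!·Σ² = 2/35  (sign -1)
combine: 4πI² = 585·7/195·2/35 = 6/5
take √, sign +1: I = 0.30901936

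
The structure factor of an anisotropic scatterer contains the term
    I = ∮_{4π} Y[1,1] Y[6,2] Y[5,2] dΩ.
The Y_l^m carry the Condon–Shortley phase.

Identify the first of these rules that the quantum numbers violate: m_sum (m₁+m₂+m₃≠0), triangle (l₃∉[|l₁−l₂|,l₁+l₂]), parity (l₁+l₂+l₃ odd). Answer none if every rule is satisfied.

m₁+m₂+m₃ = 1 + 2 + 2 = 5  ✗
triangle: |1−6|=5 ≤ l₃=5 ≤ 1+6=7
parity: l₁+l₂+l₃ = 12 is even

m_sum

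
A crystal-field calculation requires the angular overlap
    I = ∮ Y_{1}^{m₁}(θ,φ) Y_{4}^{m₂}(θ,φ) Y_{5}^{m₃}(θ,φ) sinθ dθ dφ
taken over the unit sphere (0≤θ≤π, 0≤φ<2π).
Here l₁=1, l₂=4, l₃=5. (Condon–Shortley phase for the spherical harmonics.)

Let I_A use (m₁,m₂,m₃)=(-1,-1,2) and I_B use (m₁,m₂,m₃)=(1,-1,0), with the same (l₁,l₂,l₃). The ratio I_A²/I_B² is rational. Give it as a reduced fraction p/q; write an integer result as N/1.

21/10

l's match ⇒ only the (l;m) 3-j factors differ between A and B.
A: triangle coeff Δ(1,4,5) = 1/495; Σ_t [0,0]: t=0:+1/1440 = 1/1440; (3j)²=7/165 [(1 4 5; -1 -1 2)], sign=-1
B: triangle coeff Δ(1,4,5) = 1/495; Σ_t [0,0]: t=0:+1/1440 = 1/1440; (3j)²=2/99 [(1 4 5; 1 -1 0)], sign=-1
I_A²/I_B² = (7/165)/(2/99) = 21/10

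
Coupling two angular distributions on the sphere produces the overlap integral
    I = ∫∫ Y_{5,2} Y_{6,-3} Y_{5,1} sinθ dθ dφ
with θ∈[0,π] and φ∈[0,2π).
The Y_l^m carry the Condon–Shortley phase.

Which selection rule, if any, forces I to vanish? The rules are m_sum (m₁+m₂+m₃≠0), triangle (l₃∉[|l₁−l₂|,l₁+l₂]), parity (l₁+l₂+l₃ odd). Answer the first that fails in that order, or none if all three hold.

azimuthal sum: 2 − 3 + 1 = 0  ✓
1 ≤ 5 ≤ 11 (triangle on l)  ✓
L = 5 + 6 + 5 = 16 (even)  ✓

none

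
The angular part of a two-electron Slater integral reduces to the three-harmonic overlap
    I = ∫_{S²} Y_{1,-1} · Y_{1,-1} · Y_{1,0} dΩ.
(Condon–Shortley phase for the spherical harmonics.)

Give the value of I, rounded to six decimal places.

m-sum = -1 − 1 + 0 = -2 ≠ 0 ⇒ I = 0

0.000000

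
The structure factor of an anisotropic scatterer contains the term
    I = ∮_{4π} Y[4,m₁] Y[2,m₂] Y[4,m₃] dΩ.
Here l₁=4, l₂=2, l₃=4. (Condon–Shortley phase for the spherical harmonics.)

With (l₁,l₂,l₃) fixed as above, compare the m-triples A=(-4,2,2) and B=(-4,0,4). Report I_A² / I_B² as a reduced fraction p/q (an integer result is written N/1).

Same 4,2,4: normalisation and zero-m 3j drop out of the ratio.
A: Δ: 2! 6! 2! / 11! → 1/13860; sum: t=2:+1/2880 = 1/2880; 3j²(4 2 4; -4 2 2) = Δ·Π!·Σ² = 2/165  (sign +1)
B: Δ: 2! 6! 2! / 11! → 1/13860; sum: t=2:+1/2880 = 1/2880; 3j²(4 2 4; -4 0 4) = Δ·Π!·Σ² = 28/495  (sign +1)
I_A²/I_B² = (2/165)/(28/495) = 3/14

3/14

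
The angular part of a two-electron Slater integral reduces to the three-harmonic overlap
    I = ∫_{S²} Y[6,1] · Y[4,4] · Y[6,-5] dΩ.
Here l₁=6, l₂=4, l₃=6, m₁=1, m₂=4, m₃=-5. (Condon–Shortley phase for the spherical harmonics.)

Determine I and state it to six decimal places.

Checks pass: Σm=0; 16 even; l₃=6∈[2,10].
(2·6+1)(2·4+1)(2·6+1) = 1521
Δ: 4! 8! 4! / 17! → 1/15315300
sum: t=0:+1/829440 t=1:−1/25920 t=2:+1/9216 t=3:−1/25920 t=4:+1/829440 = 7/207360
3j²(6 4 6; 0 0 0) = Δ·Π!·Σ² = 28/2431  (sign +1)
sum: t=4:+1/2903040 = 1/2903040
3j²(6 4 6; 1 4 -5) = Δ·Π!·Σ² = 5/663  (sign -1)
combine: 4πI² = 1521·28/2431·5/663 = 420/3179
take √, sign -1: I = -0.10253555

-0.102536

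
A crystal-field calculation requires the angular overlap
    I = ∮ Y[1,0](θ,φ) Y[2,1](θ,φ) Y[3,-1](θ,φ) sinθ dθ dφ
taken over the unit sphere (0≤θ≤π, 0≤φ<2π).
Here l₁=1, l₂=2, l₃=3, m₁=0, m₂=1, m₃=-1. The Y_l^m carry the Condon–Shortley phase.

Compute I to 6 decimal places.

m-sum 0 ✓  L=6 even ✓  1≤3≤3 ✓
Π(2lᵢ+1) = 3×5×7 = 105
triangle coeff Δ(1,2,3) = 1/105
Σ_t [0,0]: t=0:+1/4 = 1/4
(3j)²=3/35 [(1 2 3; 0 0 0)], sign=-1
Σ_t [0,0]: t=0:+1/6 = 1/6
(3j)²=8/105 [(1 2 3; 0 1 -1)], sign=+1
⇒ 4πI² = 24/35
I = (-1)√(24/35/(4π)) = -0.23359668

-0.233597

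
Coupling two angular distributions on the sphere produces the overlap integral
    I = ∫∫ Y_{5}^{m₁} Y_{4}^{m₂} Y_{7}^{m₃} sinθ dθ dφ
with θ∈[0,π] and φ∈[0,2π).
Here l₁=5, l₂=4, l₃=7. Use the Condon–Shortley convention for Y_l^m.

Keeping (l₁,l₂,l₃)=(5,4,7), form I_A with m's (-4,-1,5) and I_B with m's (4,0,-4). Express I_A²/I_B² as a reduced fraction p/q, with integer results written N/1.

Same 5,4,7: normalisation and zero-m 3j drop out of the ratio.
A: Δ: 2! 8! 6! / 17! → 1/6126120; sum: t=1:−1/1935360 t=2:+1/1209600 = 1/3225600; 3j²(5 4 7; -4 -1 5) = Δ·Π!·Σ² = 243/61880  (sign +1)
B: Δ: 2! 8! 6! / 17! → 1/6126120; sum: t=0:+1/483840 t=1:−1/1451520 = 1/725760; 3j²(5 4 7; 4 0 -4) = Δ·Π!·Σ² = 24/1547  (sign -1)
I_A²/I_B² = (243/61880)/(24/1547) = 81/320

81/320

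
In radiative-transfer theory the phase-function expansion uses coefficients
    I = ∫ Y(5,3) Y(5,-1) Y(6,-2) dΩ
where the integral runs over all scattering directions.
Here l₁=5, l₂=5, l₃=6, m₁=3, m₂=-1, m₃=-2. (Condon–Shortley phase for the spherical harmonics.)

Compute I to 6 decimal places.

Checks pass: Σm=0; 16 even; l₃=6∈[0,10].
(2·5+1)(2·5+1)(2·6+1) = 1573
Δ: 4! 6! 6! / 17! → 1/28588560
sum: t=0:+1/345600 t=1:−1/13824 t=2:+1/5184 t=3:−1/13824 t=4:+1/345600 = 7/129600
3j²(5 5 6; 0 0 0) = Δ·Π!·Σ² = 80/7293  (sign +1)
sum: t=0:+1/55296 t=1:−1/25920 t=2:+1/138240 = -11/829440
3j²(5 5 6; 3 -1 -2) = Δ·Π!·Σ² = 11/1326  (sign -1)
combine: 4πI² = 1573·80/7293·11/1326 = 4840/33813
take √, sign -1: I = -0.10672739

-0.106727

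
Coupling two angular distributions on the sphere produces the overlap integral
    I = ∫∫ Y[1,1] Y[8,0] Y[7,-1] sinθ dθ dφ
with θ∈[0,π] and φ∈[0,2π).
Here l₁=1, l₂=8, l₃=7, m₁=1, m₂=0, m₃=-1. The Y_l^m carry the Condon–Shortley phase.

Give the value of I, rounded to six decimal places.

Checks pass: Σm=0; 16 even; l₃=7∈[7,9].
(2·1+1)(2·8+1)(2·7+1) = 765
Δ: 2! 0! 14! / 17! → 1/2040
sum: t=1:−1/25401600 = -1/25401600
3j²(1 8 7; 0 0 0) = Δ·Π!·Σ² = 8/255  (sign +1)
sum: t=0:+1/58060800 = 1/58060800
3j²(1 8 7; 1 0 -1) = Δ·Π!·Σ² = 7/510  (sign +1)
combine: 4πI² = 765·8/255·7/510 = 28/85
take √, sign +1: I = 0.16190663

0.161907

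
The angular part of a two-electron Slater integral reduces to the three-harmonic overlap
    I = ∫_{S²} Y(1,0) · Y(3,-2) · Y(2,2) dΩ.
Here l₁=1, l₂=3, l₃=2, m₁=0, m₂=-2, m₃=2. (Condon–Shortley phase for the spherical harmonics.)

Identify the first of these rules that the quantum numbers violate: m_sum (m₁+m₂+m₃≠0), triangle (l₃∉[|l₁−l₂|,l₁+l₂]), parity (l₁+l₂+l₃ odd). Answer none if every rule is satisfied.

none

Σmᵢ = 0  ✓
l₃∈[|l₁−l₂|,l₁+l₂]=[2,4], have l₃=2  ✓
Σlᵢ = 6 ⇒ even  ✓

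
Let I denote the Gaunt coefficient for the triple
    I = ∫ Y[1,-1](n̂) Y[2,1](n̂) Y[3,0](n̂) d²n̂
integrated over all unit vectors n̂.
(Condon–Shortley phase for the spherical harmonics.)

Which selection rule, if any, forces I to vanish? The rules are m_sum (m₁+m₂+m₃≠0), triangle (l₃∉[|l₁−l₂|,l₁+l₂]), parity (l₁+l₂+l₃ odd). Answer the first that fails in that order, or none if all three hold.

azimuthal sum: -1 + 1 + 0 = 0  ✓
1 ≤ 3 ≤ 3 (triangle on l)  ✓
L = 1 + 2 + 3 = 6 (even)  ✓

none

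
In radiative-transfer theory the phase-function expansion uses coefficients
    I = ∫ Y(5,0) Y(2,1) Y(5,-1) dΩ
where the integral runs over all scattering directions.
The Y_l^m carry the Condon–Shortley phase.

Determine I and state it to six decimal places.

-0.036166

Rules hold: Σm=0, L=12 even, 3≤5≤7.
N = 11·5·11 = 605
Δ = 2!·8!·2!/13! = 1/38610
Racah Σ t=0..2: t=0:+1/2880 t=1:−1/576 t=2:+1/2880 = -1/960
⇒ 3j(5 2 5; 0 0 0)² = 10/429, sgn +1
Racah Σ t=1..2: t=1:−1/1152 t=2:+1/1440 = -1/5760
⇒ 3j(5 2 5; 0 1 -1)² = 1/858, sgn -1
4πI² = N·(3j₀)²·(3jₘ)² = 25/1521
I = -1·√(0.0164366/4π) = -0.03616600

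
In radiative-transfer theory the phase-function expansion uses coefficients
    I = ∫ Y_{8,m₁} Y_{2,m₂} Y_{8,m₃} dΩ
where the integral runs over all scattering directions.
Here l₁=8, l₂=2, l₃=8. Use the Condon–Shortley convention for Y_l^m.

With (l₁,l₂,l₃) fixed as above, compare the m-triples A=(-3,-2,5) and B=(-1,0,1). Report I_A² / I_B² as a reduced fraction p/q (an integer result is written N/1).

520/529

l's match ⇒ only the (l;m) 3-j factors differ between A and B.
A: triangle coeff Δ(8,2,8) = 1/348840; Σ_t [0,0]: t=0:+1/958003200 = 1/958003200; (3j)²=13/969 [(8 2 8; -3 -2 5)], sign=-1
B: triangle coeff Δ(8,2,8) = 1/348840; Σ_t [0,2]: t=0:+1/174182400 t=1:−1/29030400 t=2:+1/101606400 = -23/1219276800; (3j)²=529/38760 [(8 2 8; -1 0 1)], sign=+1
I_A²/I_B² = (13/969)/(529/38760) = 520/529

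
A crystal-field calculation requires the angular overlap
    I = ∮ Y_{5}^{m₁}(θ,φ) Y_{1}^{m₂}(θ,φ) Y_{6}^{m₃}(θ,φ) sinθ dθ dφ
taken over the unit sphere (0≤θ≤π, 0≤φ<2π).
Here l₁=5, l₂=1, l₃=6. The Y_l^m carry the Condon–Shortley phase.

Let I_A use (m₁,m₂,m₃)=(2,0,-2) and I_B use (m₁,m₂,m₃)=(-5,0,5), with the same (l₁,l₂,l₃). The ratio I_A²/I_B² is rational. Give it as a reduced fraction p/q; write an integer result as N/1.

32/11

l's match ⇒ only the (l;m) 3-j factors differ between A and B.
A: triangle coeff Δ(5,1,6) = 1/858; Σ_t [0,0]: t=0:+1/30240 = 1/30240; (3j)²=16/429 [(5 1 6; 2 0 -2)], sign=+1
B: triangle coeff Δ(5,1,6) = 1/858; Σ_t [0,0]: t=0:+1/3628800 = 1/3628800; (3j)²=1/78 [(5 1 6; -5 0 5)], sign=-1
I_A²/I_B² = (16/429)/(1/78) = 32/11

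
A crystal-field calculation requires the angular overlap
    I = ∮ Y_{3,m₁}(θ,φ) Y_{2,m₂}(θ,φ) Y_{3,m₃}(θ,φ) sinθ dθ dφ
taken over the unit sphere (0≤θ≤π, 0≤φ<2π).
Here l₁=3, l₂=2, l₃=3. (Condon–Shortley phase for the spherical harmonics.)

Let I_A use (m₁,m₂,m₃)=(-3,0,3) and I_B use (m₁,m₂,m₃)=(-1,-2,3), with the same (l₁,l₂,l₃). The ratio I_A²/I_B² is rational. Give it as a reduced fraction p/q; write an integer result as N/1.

Same 3,2,3: normalisation and zero-m 3j drop out of the ratio.
A: Δ: 2! 4! 2! / 9! → 1/3780; sum: t=2:+1/96 = 1/96; 3j²(3 2 3; -3 0 3) = Δ·Π!·Σ² = 5/84  (sign +1)
B: Δ: 2! 4! 2! / 9! → 1/3780; sum: t=0:+1/96 = 1/96; 3j²(3 2 3; -1 -2 3) = Δ·Π!·Σ² = 1/42  (sign +1)
I_A²/I_B² = (5/84)/(1/42) = 5/2

5/2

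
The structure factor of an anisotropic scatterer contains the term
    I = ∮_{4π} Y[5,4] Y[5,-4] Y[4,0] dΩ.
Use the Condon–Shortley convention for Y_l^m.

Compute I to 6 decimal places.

Rules hold: Σm=0, L=14 even, 0≤4≤10.
N = 11·11·9 = 1089
Δ = 6!·4!·4!/15! = 1/3153150
Racah Σ t=1..5: t=1:−1/69120 t=2:+1/1728 t=3:−1/576 t=4:+1/1728 t=5:−1/69120 = -7/11520
⇒ 3j(5 5 4; 0 0 0)² = 2/143, sgn -1
Racah Σ t=0..1: t=0:+1/25920 t=1:−1/69120 = 1/41472
⇒ 3j(5 5 4; 4 -4 0)² = 2/143, sgn +1
4πI² = N·(3j₀)²·(3jₘ)² = 36/169
I = -1·√(0.213018/4π) = -0.13019760

-0.130198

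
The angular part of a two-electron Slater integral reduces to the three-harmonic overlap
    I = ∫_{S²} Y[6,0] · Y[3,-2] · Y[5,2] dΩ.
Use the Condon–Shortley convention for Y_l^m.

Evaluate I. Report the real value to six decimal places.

Rules hold: Σm=0, L=14 even, 3≤5≤9.
N = 13·7·11 = 1001
Δ = 4!·8!·2!/15! = 1/675675
Racah Σ t=1..3: t=1:−1/8640 t=2:+1/2304 t=3:−1/8640 = 7/34560
⇒ 3j(6 3 5; 0 0 0)² = 7/429, sgn -1
Racah Σ t=0..1: t=0:+1/34560 t=1:−1/8640 = -1/11520
⇒ 3j(6 3 5; 0 -2 2)² = 3/143, sgn +1
4πI² = N·(3j₀)²·(3jₘ)² = 49/143
I = -1·√(0.342657/4π) = -0.16512966

-0.165130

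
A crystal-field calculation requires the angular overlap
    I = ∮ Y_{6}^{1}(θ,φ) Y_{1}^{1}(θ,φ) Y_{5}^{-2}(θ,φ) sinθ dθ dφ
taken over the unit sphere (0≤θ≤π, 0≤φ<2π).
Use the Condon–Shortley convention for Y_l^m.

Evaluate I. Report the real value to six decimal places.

-0.129207

Checks pass: Σm=0; 12 even; l₃=5∈[5,7].
(2·6+1)(2·1+1)(2·5+1) = 429
Δ: 2! 10! 0! / 13! → 1/858
sum: t=1:−1/14400 = -1/14400
3j²(6 1 5; 0 0 0) = Δ·Π!·Σ² = 6/143  (sign +1)
sum: t=2:+1/60480 = 1/60480
3j²(6 1 5; 1 1 -2) = Δ·Π!·Σ² = 5/429  (sign -1)
combine: 4πI² = 429·6/143·5/429 = 30/143
take √, sign -1: I = -0.12920749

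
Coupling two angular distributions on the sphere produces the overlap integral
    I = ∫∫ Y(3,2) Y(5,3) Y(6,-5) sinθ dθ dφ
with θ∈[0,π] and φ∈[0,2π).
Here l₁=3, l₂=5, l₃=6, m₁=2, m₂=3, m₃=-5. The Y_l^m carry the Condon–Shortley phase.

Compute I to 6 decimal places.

m-sum 0 ✓  L=14 even ✓  2≤6≤8 ✓
Π(2lᵢ+1) = 7×11×13 = 1001
triangle coeff Δ(3,5,6) = 1/675675
Σ_t [0,2]: t=0:+1/8640 t=1:−1/2304 t=2:+1/8640 = -7/34560
(3j)²=7/429 [(3 5 6; 0 0 0)], sign=-1
Σ_t [0,1]: t=0:+1/483840 t=1:−1/120960 = -1/161280
(3j)²=2/91 [(3 5 6; 2 3 -5)], sign=+1
⇒ 4πI² = 14/39
I = (-1)√(14/39/(4π)) = -0.16901560

-0.169016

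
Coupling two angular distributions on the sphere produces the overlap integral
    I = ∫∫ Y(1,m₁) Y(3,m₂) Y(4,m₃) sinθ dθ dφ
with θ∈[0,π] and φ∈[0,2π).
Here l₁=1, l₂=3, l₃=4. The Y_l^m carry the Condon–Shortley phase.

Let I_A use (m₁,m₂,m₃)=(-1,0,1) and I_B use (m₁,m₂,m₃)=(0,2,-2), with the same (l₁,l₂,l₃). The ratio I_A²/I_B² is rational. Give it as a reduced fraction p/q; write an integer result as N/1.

5/6

l's match ⇒ only the (l;m) 3-j factors differ between A and B.
A: triangle coeff Δ(1,3,4) = 1/252; Σ_t [0,0]: t=0:+1/72 = 1/72; (3j)²=5/126 [(1 3 4; -1 0 1)], sign=-1
B: triangle coeff Δ(1,3,4) = 1/252; Σ_t [0,0]: t=0:+1/120 = 1/120; (3j)²=1/21 [(1 3 4; 0 2 -2)], sign=+1
I_A²/I_B² = (5/126)/(1/21) = 5/6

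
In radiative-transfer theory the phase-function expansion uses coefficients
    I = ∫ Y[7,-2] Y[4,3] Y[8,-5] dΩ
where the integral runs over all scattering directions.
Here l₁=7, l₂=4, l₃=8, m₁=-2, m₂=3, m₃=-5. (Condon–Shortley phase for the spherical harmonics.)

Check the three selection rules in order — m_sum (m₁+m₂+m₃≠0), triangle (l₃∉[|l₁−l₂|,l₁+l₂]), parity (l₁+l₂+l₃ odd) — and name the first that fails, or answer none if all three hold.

Σmᵢ = -4  ✗
l₃∈[|l₁−l₂|,l₁+l₂]=[3,11], have l₃=8
Σlᵢ = 19 ⇒ odd

m_sum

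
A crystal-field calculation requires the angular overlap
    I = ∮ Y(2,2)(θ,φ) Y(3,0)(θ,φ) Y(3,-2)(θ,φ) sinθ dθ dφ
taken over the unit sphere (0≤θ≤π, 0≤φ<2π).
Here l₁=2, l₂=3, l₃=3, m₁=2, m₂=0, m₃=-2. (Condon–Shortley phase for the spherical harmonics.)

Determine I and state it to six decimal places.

-0.188063

Rules hold: Σm=0, L=8 even, 1≤3≤5.
N = 5·7·7 = 245
Δ = 2!·2!·4!/9! = 1/3780
Racah Σ t=0..2: t=0:+1/24 t=1:−1/4 t=2:+1/24 = -1/6
⇒ 3j(2 3 3; 0 0 0)² = 4/105, sgn +1
Racah Σ t=0..0: t=0:+1/24 = 1/24
⇒ 3j(2 3 3; 2 0 -2)² = 1/21, sgn -1
4πI² = N·(3j₀)²·(3jₘ)² = 4/9
I = -1·√(0.444444/4π) = -0.18806319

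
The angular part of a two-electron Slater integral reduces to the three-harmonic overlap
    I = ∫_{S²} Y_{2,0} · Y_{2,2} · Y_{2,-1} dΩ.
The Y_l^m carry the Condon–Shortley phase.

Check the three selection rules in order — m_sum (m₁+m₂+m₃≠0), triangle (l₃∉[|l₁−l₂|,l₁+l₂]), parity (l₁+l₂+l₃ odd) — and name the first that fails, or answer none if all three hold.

m₁+m₂+m₃ = 0 + 2 − 1 = 1  ✗
triangle: |2−2|=0 ≤ l₃=2 ≤ 2+2=4
parity: l₁+l₂+l₃ = 6 is even

m_sum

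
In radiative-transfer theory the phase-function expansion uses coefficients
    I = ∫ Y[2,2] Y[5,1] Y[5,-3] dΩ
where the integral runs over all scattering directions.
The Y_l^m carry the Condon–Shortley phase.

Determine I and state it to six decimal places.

m-sum 0 ✓  L=12 even ✓  3≤5≤7 ✓
Π(2lᵢ+1) = 5×11×11 = 605
triangle coeff Δ(2,5,5) = 1/38610
Σ_t [0,2]: t=0:+1/2880 t=1:−1/576 t=2:+1/2880 = -1/960
(3j)²=10/429 [(2 5 5; 0 0 0)], sign=+1
Σ_t [0,0]: t=0:+1/5760 = 1/5760
(3j)²=56/2145 [(2 5 5; 2 1 -3)], sign=+1
⇒ 4πI² = 560/1521
I = (+1)√(560/1521/(4π)) = 0.17116875

0.171169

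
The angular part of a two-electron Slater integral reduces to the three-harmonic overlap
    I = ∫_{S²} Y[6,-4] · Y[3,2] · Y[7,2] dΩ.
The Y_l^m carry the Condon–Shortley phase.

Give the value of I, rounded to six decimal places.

Rules hold: Σm=0, L=16 even, 3≤7≤9.
N = 13·7·15 = 1365
Δ = 2!·10!·4!/17! = 1/2042040
Racah Σ t=0..2: t=0:+1/207360 t=1:−1/57600 t=2:+1/207360 = -1/129600
⇒ 3j(6 3 7; 0 0 0)² = 168/12155, sgn +1
Racah Σ t=1..2: t=1:−1/8709120 t=2:+1/967680 = 1/1088640
⇒ 3j(6 3 7; -4 2 2)² = 800/51051, sgn -1
4πI² = N·(3j₀)²·(3jₘ)² = 134400/454597
I = -1·√(0.295646/4π) = -0.15338448

-0.153384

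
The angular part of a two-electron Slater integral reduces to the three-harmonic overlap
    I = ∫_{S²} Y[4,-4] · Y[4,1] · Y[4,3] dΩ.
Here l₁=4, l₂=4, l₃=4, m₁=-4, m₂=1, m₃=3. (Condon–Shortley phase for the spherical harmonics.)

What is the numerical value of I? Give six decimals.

m-sum 0 ✓  L=12 even ✓  0≤4≤8 ✓
Π(2lᵢ+1) = 9×9×9 = 729
triangle coeff Δ(4,4,4) = 1/450450
Σ_t [0,4]: t=0:+1/13824 t=1:−1/216 t=2:+1/64 t=3:−1/216 t=4:+1/13824 = 5/768
(3j)²=18/1001 [(4 4 4; 0 0 0)], sign=+1
Σ_t [4,4]: t=4:+1/3456 = 1/3456
(3j)²=35/1287 [(4 4 4; -4 1 3)], sign=-1
⇒ 4πI² = 7290/20449
I = (-1)√(7290/20449/(4π)) = -0.16843130

-0.168431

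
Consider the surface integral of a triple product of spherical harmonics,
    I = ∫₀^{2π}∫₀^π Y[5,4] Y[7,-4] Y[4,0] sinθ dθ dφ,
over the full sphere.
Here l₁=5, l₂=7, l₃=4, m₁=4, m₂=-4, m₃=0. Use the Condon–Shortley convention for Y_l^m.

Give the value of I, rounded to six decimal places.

Rules hold: Σm=0, L=16 even, 2≤4≤12.
N = 11·15·9 = 1485
Δ = 8!·2!·6!/17! = 1/6126120
Racah Σ t=3..5: t=3:−1/69120 t=4:+1/20736 t=5:−1/69120 = 1/51840
⇒ 3j(5 7 4; 0 0 0)² = 280/21879, sgn +1
Racah Σ t=0..1: t=0:+1/1451520 t=1:−1/483840 = -1/725760
⇒ 3j(5 7 4; 4 -4 0)² = 24/1547, sgn -1
4πI² = N·(3j₀)²·(3jₘ)² = 14400/48841
I = -1·√(0.294834/4π) = -0.15317364

-0.153174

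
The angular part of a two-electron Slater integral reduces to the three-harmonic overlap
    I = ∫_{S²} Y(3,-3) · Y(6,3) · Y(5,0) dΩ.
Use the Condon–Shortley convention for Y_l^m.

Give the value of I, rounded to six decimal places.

m-sum 0 ✓  L=14 even ✓  3≤5≤9 ✓
Π(2lᵢ+1) = 7×13×11 = 1001
triangle coeff Δ(3,6,5) = 1/675675
Σ_t [1,3]: t=1:−1/8640 t=2:+1/2304 t=3:−1/8640 = 7/34560
(3j)²=7/429 [(3 6 5; 0 0 0)], sign=-1
Σ_t [4,4]: t=4:+1/34560 = 1/34560
(3j)²=4/143 [(3 6 5; -3 3 0)], sign=-1
⇒ 4πI² = 196/429
I = (+1)√(196/429/(4π)) = 0.19067531

0.190675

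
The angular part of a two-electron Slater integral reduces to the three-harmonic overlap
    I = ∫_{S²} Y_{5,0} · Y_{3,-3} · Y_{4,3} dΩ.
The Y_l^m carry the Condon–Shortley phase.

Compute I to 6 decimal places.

-0.098140

Checks pass: Σm=0; 12 even; l₃=4∈[2,8].
(2·5+1)(2·3+1)(2·4+1) = 693
Δ: 4! 6! 2! / 13! → 1/180180
sum: t=1:−1/576 t=2:+1/144 t=3:−1/576 = 1/288
3j²(5 3 4; 0 0 0) = Δ·Π!·Σ² = 20/1001  (sign +1)
sum: t=0:+1/5760 = 1/5760
3j²(5 3 4; 0 -3 3) = Δ·Π!·Σ² = 5/572  (sign -1)
combine: 4πI² = 693·20/1001·5/572 = 225/1859
take √, sign -1: I = -0.09814013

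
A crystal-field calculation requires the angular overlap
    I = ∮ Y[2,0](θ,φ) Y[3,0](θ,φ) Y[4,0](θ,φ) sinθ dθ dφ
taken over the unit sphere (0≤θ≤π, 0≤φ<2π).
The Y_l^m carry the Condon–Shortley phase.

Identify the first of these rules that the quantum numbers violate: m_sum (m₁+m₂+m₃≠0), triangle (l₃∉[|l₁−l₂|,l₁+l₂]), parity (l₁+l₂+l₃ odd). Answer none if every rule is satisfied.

parity

azimuthal sum: 0 + 0 + 0 = 0  ✓
1 ≤ 4 ≤ 5 (triangle on l)  ✓
L = 2 + 3 + 4 = 9 (odd)  ✗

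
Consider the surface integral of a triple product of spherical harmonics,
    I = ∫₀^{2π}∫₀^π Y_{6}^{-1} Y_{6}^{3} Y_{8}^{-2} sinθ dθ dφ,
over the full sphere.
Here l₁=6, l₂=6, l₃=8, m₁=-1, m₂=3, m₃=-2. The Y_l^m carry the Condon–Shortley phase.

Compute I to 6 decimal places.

-0.116362

m-sum 0 ✓  L=20 even ✓  0≤8≤12 ✓
Π(2lᵢ+1) = 13×13×17 = 2873
triangle coeff Δ(6,6,8) = 1/1309458150
Σ_t [0,4]: t=0:+1/49766400 t=1:−1/3110400 t=2:+1/1327104 t=3:−1/3110400 t=4:+1/49766400 = 1/6635520
(3j)²=350/46189 [(6 6 8; 0 0 0)], sign=+1
Σ_t [1,4]: t=1:−1/348364800 t=2:+1/14515200 t=3:−1/4976640 t=4:+1/12441600 = -19/348364800
(3j)²=19/2431 [(6 6 8; -1 3 -2)], sign=-1
⇒ 4πI² = 350/2057
I = (-1)√(350/2057/(4π)) = -0.11636221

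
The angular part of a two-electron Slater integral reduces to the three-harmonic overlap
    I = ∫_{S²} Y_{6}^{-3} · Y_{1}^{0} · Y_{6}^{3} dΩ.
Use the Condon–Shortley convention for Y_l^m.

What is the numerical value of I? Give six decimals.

0.000000

Σlᵢ=13 odd — θ-integrand is odd under cosθ→−cosθ; I=0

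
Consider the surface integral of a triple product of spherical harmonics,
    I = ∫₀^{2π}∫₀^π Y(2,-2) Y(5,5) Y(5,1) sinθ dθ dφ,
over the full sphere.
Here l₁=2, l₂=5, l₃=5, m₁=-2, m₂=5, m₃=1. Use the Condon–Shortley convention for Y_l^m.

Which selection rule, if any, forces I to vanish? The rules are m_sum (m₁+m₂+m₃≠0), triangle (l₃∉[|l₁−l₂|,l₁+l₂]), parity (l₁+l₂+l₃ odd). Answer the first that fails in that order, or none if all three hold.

m_sum

Σmᵢ = 4  ✗
l₃∈[|l₁−l₂|,l₁+l₂]=[3,7], have l₃=5
Σlᵢ = 12 ⇒ even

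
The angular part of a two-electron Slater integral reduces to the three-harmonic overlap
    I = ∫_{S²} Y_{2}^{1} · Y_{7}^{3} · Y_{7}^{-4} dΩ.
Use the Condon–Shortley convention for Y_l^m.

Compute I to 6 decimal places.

0.162315

Rules hold: Σm=0, L=16 even, 5≤7≤9.
N = 5·15·15 = 1125
Δ = 2!·2!·12!/17! = 1/185640
Racah Σ t=0..2: t=0:+1/2419200 t=1:−1/518400 t=2:+1/2419200 = -1/907200
⇒ 3j(2 7 7; 0 0 0)² = 56/3315, sgn +1
Racah Σ t=0..1: t=0:+1/14515200 t=1:−1/4354560 = -1/6220800
⇒ 3j(2 7 7; 1 3 -4)² = 77/4420, sgn +1
4πI² = N·(3j₀)²·(3jₘ)² = 16170/48841
I = +1·√(0.331074/4π) = 0.16231468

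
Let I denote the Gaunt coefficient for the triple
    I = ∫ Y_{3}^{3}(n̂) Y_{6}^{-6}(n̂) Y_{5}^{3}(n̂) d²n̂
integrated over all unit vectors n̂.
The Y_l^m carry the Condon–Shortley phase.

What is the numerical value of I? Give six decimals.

-0.119512

Rules hold: Σm=0, L=14 even, 3≤5≤9.
N = 7·13·11 = 1001
Δ = 4!·2!·8!/15! = 1/675675
Racah Σ t=1..3: t=1:−1/8640 t=2:+1/2304 t=3:−1/8640 = 7/34560
⇒ 3j(3 6 5; 0 0 0)² = 7/429, sgn -1
Racah Σ t=0..0: t=0:+1/1935360 = 1/1935360
⇒ 3j(3 6 5; 3 -6 3)² = 1/91, sgn +1
4πI² = N·(3j₀)²·(3jₘ)² = 7/39
I = -1·√(0.179487/4π) = -0.11951207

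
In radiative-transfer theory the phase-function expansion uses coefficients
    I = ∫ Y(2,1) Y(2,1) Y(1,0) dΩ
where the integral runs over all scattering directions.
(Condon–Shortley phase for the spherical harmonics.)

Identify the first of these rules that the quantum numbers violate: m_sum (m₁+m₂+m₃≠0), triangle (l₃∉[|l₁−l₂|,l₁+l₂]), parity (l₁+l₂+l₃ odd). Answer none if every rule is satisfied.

m₁+m₂+m₃ = 1 + 1 + 0 = 2  ✗
triangle: |2−2|=0 ≤ l₃=1 ≤ 2+2=4
parity: l₁+l₂+l₃ = 5 is odd

m_sum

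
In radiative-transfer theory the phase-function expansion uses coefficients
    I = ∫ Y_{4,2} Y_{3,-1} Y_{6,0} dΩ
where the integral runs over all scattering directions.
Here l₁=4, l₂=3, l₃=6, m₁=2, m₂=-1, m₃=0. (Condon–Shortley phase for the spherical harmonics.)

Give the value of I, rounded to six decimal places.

2 − 1 + 0 = 1 ≠ 0: azimuthal integral kills it; I = 0

0.000000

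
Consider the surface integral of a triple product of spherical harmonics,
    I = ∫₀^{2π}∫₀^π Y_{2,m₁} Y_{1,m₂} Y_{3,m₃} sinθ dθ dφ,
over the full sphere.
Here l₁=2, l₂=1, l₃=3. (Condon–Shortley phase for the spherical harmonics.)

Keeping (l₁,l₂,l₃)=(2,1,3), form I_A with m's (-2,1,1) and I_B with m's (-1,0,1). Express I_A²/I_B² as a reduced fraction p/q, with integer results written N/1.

1/8

Shared (l₁,l₂,l₃)=(2,1,3): N and (l;000)² cancel in I_A²/I_B².
A: Δ = 0!·4!·2!/7! = 1/105; Racah Σ t=0..0: t=0:+1/48 = 1/48; ⇒ 3j(2 1 3; -2 1 1)² = 1/105, sgn +1
B: Δ = 0!·4!·2!/7! = 1/105; Racah Σ t=0..0: t=0:+1/6 = 1/6; ⇒ 3j(2 1 3; -1 0 1)² = 8/105, sgn +1
I_A²/I_B² = (1/105)/(8/105) = 1/8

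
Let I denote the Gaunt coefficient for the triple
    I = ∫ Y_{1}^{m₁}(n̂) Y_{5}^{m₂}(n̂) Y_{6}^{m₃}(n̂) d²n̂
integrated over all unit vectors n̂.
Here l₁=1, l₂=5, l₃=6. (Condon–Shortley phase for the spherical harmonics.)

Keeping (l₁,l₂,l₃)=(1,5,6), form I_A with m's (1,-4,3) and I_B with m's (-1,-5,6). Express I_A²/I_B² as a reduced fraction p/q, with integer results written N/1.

1/22

Shared (l₁,l₂,l₃)=(1,5,6): N and (l;000)² cancel in I_A²/I_B².
A: Δ = 0!·2!·10!/13! = 1/858; Racah Σ t=0..0: t=0:+1/725760 = 1/725760; ⇒ 3j(1 5 6; 1 -4 3)² = 1/286, sgn -1
B: Δ = 0!·2!·10!/13! = 1/858; Racah Σ t=0..0: t=0:+1/7257600 = 1/7257600; ⇒ 3j(1 5 6; -1 -5 6)² = 1/13, sgn +1
I_A²/I_B² = (1/286)/(1/13) = 1/22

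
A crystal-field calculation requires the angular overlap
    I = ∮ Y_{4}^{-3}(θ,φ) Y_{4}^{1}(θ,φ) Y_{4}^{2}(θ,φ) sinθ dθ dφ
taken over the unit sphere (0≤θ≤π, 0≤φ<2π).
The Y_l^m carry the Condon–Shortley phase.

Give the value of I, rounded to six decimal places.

-0.063661

Checks pass: Σm=0; 12 even; l₃=4∈[0,8].
(2·4+1)(2·4+1)(2·4+1) = 729
Δ: 4! 4! 4! / 13! → 1/450450
sum: t=0:+1/13824 t=1:−1/216 t=2:+1/64 t=3:−1/216 t=4:+1/13824 = 5/768
3j²(4 4 4; 0 0 0) = Δ·Π!·Σ² = 18/1001  (sign +1)
sum: t=3:−1/576 t=4:+1/864 = -1/1728
3j²(4 4 4; -3 1 2) = Δ·Π!·Σ² = 5/1287  (sign -1)
combine: 4πI² = 729·18/1001·5/1287 = 7290/143143
take √, sign -1: I = -0.06366105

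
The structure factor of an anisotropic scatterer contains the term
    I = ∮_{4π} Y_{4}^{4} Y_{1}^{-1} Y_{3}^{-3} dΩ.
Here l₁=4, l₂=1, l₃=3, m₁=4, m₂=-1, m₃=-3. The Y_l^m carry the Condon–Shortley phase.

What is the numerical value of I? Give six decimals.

Rules hold: Σm=0, L=8 even, 3≤3≤5.
N = 9·3·7 = 189
Δ = 2!·6!·0!/9! = 1/252
Racah Σ t=1..1: t=1:−1/36 = -1/36
⇒ 3j(4 1 3; 0 0 0)² = 4/63, sgn +1
Racah Σ t=0..0: t=0:+1/1440 = 1/1440
⇒ 3j(4 1 3; 4 -1 -3)² = 1/9, sgn +1
4πI² = N·(3j₀)²·(3jₘ)² = 4/3
I = +1·√(1.33333/4π) = 0.32573501

0.325735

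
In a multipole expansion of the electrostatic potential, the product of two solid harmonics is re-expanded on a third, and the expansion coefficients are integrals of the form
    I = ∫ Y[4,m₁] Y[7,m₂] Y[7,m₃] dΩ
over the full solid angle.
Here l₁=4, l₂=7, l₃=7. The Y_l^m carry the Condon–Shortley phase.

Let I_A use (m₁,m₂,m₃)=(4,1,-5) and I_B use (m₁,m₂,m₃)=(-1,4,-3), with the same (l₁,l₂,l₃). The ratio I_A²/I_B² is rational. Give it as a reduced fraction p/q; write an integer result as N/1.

Same 4,7,7: normalisation and zero-m 3j drop out of the ratio.
A: Δ: 4! 4! 10! / 19! → 1/58198140; sum: t=0:+1/46448640 = 1/46448640; 3j²(4 7 7; 4 1 -5) = Δ·Π!·Σ² = 75/8398  (sign +1)
B: Δ: 4! 4! 10! / 19! → 1/58198140; sum: t=1:−1/522547200 t=2:+1/8709120 t=3:−1/1935360 t=4:+1/4354560 = -13/74649600; 3j²(4 7 7; -1 4 -3) = Δ·Π!·Σ² = 91/11628  (sign -1)
I_A²/I_B² = (75/8398)/(91/11628) = 1350/1183

1350/1183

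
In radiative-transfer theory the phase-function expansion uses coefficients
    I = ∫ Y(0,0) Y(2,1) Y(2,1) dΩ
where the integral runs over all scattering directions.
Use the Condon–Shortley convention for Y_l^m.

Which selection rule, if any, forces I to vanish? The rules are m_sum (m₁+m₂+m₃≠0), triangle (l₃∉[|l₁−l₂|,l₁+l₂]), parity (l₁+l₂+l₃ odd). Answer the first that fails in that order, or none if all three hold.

Σmᵢ = 2  ✗
l₃∈[|l₁−l₂|,l₁+l₂]=[2,2], have l₃=2
Σlᵢ = 4 ⇒ even

m_sum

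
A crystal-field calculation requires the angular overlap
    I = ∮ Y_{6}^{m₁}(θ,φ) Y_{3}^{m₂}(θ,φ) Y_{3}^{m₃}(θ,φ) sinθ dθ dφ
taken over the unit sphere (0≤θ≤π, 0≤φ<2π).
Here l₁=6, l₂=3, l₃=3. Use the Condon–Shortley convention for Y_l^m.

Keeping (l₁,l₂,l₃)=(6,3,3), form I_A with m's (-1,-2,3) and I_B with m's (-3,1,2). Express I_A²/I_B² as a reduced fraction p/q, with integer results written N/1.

1/54

Same 6,3,3: normalisation and zero-m 3j drop out of the ratio.
A: Δ: 6! 6! 0! / 13! → 1/12012; sum: t=1:−1/86400 = -1/86400; 3j²(6 3 3; -1 -2 3) = Δ·Π!·Σ² = 1/1716  (sign -1)
B: Δ: 6! 6! 0! / 13! → 1/12012; sum: t=4:+1/5760 = 1/5760; 3j²(6 3 3; -3 1 2) = Δ·Π!·Σ² = 9/286  (sign -1)
I_A²/I_B² = (1/1716)/(9/286) = 1/54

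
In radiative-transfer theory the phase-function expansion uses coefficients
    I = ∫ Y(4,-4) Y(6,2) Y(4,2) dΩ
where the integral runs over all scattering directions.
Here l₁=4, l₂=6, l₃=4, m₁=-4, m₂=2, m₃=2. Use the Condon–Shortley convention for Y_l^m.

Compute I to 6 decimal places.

-0.110189

m-sum 0 ✓  L=14 even ✓  2≤4≤10 ✓
Π(2lᵢ+1) = 9×13×9 = 1053
triangle coeff Δ(4,6,4) = 1/1261260
Σ_t [2,4]: t=2:+1/4608 t=3:−1/1296 t=4:+1/4608 = -7/20736
(3j)²=20/1287 [(4 6 4; 0 0 0)], sign=-1
Σ_t [6,6]: t=6:+1/69120 = 1/69120
(3j)²=4/429 [(4 6 4; -4 2 2)], sign=+1
⇒ 4πI² = 240/1573
I = (-1)√(240/1573/(4π)) = -0.11018851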